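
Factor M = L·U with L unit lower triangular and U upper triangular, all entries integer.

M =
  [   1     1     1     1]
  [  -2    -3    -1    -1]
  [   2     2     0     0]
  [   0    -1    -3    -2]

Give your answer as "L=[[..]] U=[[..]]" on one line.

  r1 -= -2·r0 → [0,-1,1,1]
  r2 -= 2·r0 → [0,0,-2,-2]
  r3 -= 0·r0 → [0,-1,-3,-2]
  r2 -= 0·r1 → [0,0,-2,-2]
  r3 -= 1·r1 → [0,0,-4,-3]
  r3 -= 2·r2 → [0,0,0,1]

L=[[1,0,0,0],[-2,1,0,0],[2,0,1,0],[0,1,2,1]] U=[[1,1,1,1],[0,-1,1,1],[0,0,-2,-2],[0,0,0,1]]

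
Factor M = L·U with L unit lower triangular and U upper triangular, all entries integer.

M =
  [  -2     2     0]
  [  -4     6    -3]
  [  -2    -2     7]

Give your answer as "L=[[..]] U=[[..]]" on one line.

L=[[1,0,0],[2,1,0],[1,-2,1]] U=[[-2,2,0],[0,2,-3],[0,0,1]]

  r1 -= 2·r0 → [0,2,-3]
  r2 -= 1·r0 → [0,-4,7]
  r2 -= -2·r1 → [0,0,1]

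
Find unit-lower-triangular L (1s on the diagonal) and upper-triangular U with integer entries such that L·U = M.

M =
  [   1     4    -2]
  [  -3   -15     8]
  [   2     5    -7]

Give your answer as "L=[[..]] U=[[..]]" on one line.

  row1 -= -3·row0 → [0,-3,2]
  row2 -= 2·row0 → [0,-3,-3]
  row2 -= 1·row1 → [0,0,-5]

L=[[1,0,0],[-3,1,0],[2,1,1]] U=[[1,4,-2],[0,-3,2],[0,0,-5]]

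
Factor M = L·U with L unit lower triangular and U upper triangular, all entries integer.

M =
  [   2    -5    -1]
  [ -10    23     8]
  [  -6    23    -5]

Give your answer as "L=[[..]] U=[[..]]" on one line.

  row1 -= -5·row0 → [0,-2,3]
  row2 -= -3·row0 → [0,8,-8]
  row2 -= -4·row1 → [0,0,4]

L=[[1,0,0],[-5,1,0],[-3,-4,1]] U=[[2,-5,-1],[0,-2,3],[0,0,4]]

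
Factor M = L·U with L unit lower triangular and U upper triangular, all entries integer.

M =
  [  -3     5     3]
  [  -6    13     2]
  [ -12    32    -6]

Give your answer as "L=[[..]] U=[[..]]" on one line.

  r1 -= 2·r0 → [0,3,-4]
  r2 -= 4·r0 → [0,12,-18]
  r2 -= 4·r1 → [0,0,-2]

L=[[1,0,0],[2,1,0],[4,4,1]] U=[[-3,5,3],[0,3,-4],[0,0,-2]]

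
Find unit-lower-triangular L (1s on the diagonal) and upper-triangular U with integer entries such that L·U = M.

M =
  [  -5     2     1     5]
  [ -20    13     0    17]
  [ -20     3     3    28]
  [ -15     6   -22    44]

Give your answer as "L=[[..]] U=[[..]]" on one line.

  row1 -= 4·row0 → [0,5,-4,-3]
  row2 -= 4·row0 → [0,-5,-1,8]
  row3 -= 3·row0 → [0,0,-25,29]
  row2 -= -1·row1 → [0,0,-5,5]
  row3 -= 0·row1 → [0,0,-25,29]
  row3 -= 5·row2 → [0,0,0,4]

L=[[1,0,0,0],[4,1,0,0],[4,-1,1,0],[3,0,5,1]] U=[[-5,2,1,5],[0,5,-4,-3],[0,0,-5,5],[0,0,0,4]]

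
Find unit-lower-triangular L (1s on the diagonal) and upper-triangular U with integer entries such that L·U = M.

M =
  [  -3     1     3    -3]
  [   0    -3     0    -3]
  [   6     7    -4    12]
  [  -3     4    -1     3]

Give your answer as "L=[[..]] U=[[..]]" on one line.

  r1 -= 0·r0 → [0,-3,0,-3]
  r2 -= -2·r0 → [0,9,2,6]
  r3 -= 1·r0 → [0,3,-4,6]
  r2 -= -3·r1 → [0,0,2,-3]
  r3 -= -1·r1 → [0,0,-4,3]
  r3 -= -2·r2 → [0,0,0,-3]

L=[[1,0,0,0],[0,1,0,0],[-2,-3,1,0],[1,-1,-2,1]] U=[[-3,1,3,-3],[0,-3,0,-3],[0,0,2,-3],[0,0,0,-3]]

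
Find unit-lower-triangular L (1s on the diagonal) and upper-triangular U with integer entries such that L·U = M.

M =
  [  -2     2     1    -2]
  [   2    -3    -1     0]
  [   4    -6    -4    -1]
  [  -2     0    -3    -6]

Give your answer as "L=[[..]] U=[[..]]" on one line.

L=[[1,0,0,0],[-1,1,0,0],[-2,2,1,0],[1,2,2,1]] U=[[-2,2,1,-2],[0,-1,0,-2],[0,0,-2,-1],[0,0,0,2]]

  r1 -= -1·r0 → [0,-1,0,-2]
  r2 -= -2·r0 → [0,-2,-2,-5]
  r3 -= 1·r0 → [0,-2,-4,-4]
  r2 -= 2·r1 → [0,0,-2,-1]
  r3 -= 2·r1 → [0,0,-4,0]
  r3 -= 2·r2 → [0,0,0,2]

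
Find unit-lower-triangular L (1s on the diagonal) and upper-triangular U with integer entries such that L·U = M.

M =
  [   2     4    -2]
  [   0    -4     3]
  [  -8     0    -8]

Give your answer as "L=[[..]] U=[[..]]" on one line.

L=[[1,0,0],[0,1,0],[-4,-4,1]] U=[[2,4,-2],[0,-4,3],[0,0,-4]]

  r1 -= 0·r0 → [0,-4,3]
  r2 -= -4·r0 → [0,16,-16]
  r2 -= -4·r1 → [0,0,-4]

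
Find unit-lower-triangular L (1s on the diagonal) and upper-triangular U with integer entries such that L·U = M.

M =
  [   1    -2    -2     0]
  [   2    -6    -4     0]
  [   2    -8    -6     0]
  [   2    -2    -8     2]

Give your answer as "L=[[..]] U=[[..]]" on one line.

L=[[1,0,0,0],[2,1,0,0],[2,2,1,0],[2,-1,2,1]] U=[[1,-2,-2,0],[0,-2,0,0],[0,0,-2,0],[0,0,0,2]]

  r1 -= 2·r0 → [0,-2,0,0]
  r2 -= 2·r0 → [0,-4,-2,0]
  r3 -= 2·r0 → [0,2,-4,2]
  r2 -= 2·r1 → [0,0,-2,0]
  r3 -= -1·r1 → [0,0,-4,2]
  r3 -= 2·r2 → [0,0,0,2]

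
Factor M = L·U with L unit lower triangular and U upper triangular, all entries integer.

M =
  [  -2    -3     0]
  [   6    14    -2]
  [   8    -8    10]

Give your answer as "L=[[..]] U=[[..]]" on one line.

  r1 -= -3·r0 → [0,5,-2]
  r2 -= -4·r0 → [0,-20,10]
  r2 -= -4·r1 → [0,0,2]

L=[[1,0,0],[-3,1,0],[-4,-4,1]] U=[[-2,-3,0],[0,5,-2],[0,0,2]]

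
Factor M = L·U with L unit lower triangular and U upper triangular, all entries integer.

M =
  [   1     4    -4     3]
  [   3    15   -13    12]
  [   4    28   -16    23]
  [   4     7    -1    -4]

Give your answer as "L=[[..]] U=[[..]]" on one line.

  r1 -= 3·r0 → [0,3,-1,3]
  r2 -= 4·r0 → [0,12,0,11]
  r3 -= 4·r0 → [0,-9,15,-16]
  r2 -= 4·r1 → [0,0,4,-1]
  r3 -= -3·r1 → [0,0,12,-7]
  r3 -= 3·r2 → [0,0,0,-4]

L=[[1,0,0,0],[3,1,0,0],[4,4,1,0],[4,-3,3,1]] U=[[1,4,-4,3],[0,3,-1,3],[0,0,4,-1],[0,0,0,-4]]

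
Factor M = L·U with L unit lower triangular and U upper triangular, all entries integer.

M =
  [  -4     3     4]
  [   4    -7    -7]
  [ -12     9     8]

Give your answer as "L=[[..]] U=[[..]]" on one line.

L=[[1,0,0],[-1,1,0],[3,0,1]] U=[[-4,3,4],[0,-4,-3],[0,0,-4]]

  R1 -= -1·R0 → [0,-4,-3]
  R2 -= 3·R0 → [0,0,-4]
  R2 -= 0·R1 → [0,0,-4]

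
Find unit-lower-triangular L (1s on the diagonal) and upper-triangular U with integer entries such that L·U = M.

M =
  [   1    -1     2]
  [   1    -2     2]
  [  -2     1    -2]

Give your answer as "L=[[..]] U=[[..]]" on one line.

L=[[1,0,0],[1,1,0],[-2,1,1]] U=[[1,-1,2],[0,-1,0],[0,0,2]]

  r1 -= 1·r0 → [0,-1,0]
  r2 -= -2·r0 → [0,-1,2]
  r2 -= 1·r1 → [0,0,2]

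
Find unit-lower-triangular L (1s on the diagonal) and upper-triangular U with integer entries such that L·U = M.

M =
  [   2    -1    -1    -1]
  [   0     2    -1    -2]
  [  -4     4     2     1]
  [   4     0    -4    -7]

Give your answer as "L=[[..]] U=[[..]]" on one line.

L=[[1,0,0,0],[0,1,0,0],[-2,1,1,0],[2,1,-1,1]] U=[[2,-1,-1,-1],[0,2,-1,-2],[0,0,1,1],[0,0,0,-2]]

  r1 -= 0·r0 → [0,2,-1,-2]
  r2 -= -2·r0 → [0,2,0,-1]
  r3 -= 2·r0 → [0,2,-2,-5]
  r2 -= 1·r1 → [0,0,1,1]
  r3 -= 1·r1 → [0,0,-1,-3]
  r3 -= -1·r2 → [0,0,0,-2]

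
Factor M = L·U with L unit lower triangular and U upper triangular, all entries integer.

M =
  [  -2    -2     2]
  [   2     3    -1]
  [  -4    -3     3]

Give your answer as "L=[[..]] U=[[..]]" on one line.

L=[[1,0,0],[-1,1,0],[2,1,1]] U=[[-2,-2,2],[0,1,1],[0,0,-2]]

  R1 -= -1·R0 → [0,1,1]
  R2 -= 2·R0 → [0,1,-1]
  R2 -= 1·R1 → [0,0,-2]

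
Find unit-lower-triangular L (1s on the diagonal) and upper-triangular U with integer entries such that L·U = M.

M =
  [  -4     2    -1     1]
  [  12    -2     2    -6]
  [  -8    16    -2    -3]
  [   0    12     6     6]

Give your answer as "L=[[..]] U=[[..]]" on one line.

L=[[1,0,0,0],[-3,1,0,0],[2,3,1,0],[0,3,3,1]] U=[[-4,2,-1,1],[0,4,-1,-3],[0,0,3,4],[0,0,0,3]]

  r1 -= -3·r0 → [0,4,-1,-3]
  r2 -= 2·r0 → [0,12,0,-5]
  r3 -= 0·r0 → [0,12,6,6]
  r2 -= 3·r1 → [0,0,3,4]
  r3 -= 3·r1 → [0,0,9,15]
  r3 -= 3·r2 → [0,0,0,3]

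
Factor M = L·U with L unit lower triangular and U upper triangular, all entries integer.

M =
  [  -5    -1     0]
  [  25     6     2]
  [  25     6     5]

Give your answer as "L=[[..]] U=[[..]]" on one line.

L=[[1,0,0],[-5,1,0],[-5,1,1]] U=[[-5,-1,0],[0,1,2],[0,0,3]]

  row1 -= -5·row0 → [0,1,2]
  row2 -= -5·row0 → [0,1,5]
  row2 -= 1·row1 → [0,0,3]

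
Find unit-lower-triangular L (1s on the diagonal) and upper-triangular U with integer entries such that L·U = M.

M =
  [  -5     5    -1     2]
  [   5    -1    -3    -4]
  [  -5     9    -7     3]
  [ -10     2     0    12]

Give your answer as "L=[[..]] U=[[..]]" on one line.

  row1 -= -1·row0 → [0,4,-4,-2]
  row2 -= 1·row0 → [0,4,-6,1]
  row3 -= 2·row0 → [0,-8,2,8]
  row2 -= 1·row1 → [0,0,-2,3]
  row3 -= -2·row1 → [0,0,-6,4]
  row3 -= 3·row2 → [0,0,0,-5]

L=[[1,0,0,0],[-1,1,0,0],[1,1,1,0],[2,-2,3,1]] U=[[-5,5,-1,2],[0,4,-4,-2],[0,0,-2,3],[0,0,0,-5]]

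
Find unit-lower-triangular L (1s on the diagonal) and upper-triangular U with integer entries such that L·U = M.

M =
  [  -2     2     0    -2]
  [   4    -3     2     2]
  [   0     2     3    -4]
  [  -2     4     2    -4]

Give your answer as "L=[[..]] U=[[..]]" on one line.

L=[[1,0,0,0],[-2,1,0,0],[0,2,1,0],[1,2,2,1]] U=[[-2,2,0,-2],[0,1,2,-2],[0,0,-1,0],[0,0,0,2]]

  row1 -= -2·row0 → [0,1,2,-2]
  row2 -= 0·row0 → [0,2,3,-4]
  row3 -= 1·row0 → [0,2,2,-2]
  row2 -= 2·row1 → [0,0,-1,0]
  row3 -= 2·row1 → [0,0,-2,2]
  row3 -= 2·row2 → [0,0,0,2]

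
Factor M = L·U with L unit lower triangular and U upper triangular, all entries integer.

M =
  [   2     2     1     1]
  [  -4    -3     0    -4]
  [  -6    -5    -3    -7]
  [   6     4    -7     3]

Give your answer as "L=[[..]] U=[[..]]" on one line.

L=[[1,0,0,0],[-2,1,0,0],[-3,1,1,0],[3,-2,3,1]] U=[[2,2,1,1],[0,1,2,-2],[0,0,-2,-2],[0,0,0,2]]

  row1 -= -2·row0 → [0,1,2,-2]
  row2 -= -3·row0 → [0,1,0,-4]
  row3 -= 3·row0 → [0,-2,-10,0]
  row2 -= 1·row1 → [0,0,-2,-2]
  row3 -= -2·row1 → [0,0,-6,-4]
  row3 -= 3·row2 → [0,0,0,2]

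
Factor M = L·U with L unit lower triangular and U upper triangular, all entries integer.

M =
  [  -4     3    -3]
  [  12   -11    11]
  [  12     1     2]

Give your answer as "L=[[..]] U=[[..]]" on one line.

L=[[1,0,0],[-3,1,0],[-3,-5,1]] U=[[-4,3,-3],[0,-2,2],[0,0,3]]

  r1 -= -3·r0 → [0,-2,2]
  r2 -= -3·r0 → [0,10,-7]
  r2 -= -5·r1 → [0,0,3]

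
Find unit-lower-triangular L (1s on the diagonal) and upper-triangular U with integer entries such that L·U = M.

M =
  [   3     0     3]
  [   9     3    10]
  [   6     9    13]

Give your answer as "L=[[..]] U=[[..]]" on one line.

  r1 -= 3·r0 → [0,3,1]
  r2 -= 2·r0 → [0,9,7]
  r2 -= 3·r1 → [0,0,4]

L=[[1,0,0],[3,1,0],[2,3,1]] U=[[3,0,3],[0,3,1],[0,0,4]]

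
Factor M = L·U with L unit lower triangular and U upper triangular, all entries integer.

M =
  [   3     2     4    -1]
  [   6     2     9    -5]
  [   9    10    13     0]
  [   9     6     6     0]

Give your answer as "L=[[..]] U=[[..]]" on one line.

  r1 -= 2·r0 → [0,-2,1,-3]
  r2 -= 3·r0 → [0,4,1,3]
  r3 -= 3·r0 → [0,0,-6,3]
  r2 -= -2·r1 → [0,0,3,-3]
  r3 -= 0·r1 → [0,0,-6,3]
  r3 -= -2·r2 → [0,0,0,-3]

L=[[1,0,0,0],[2,1,0,0],[3,-2,1,0],[3,0,-2,1]] U=[[3,2,4,-1],[0,-2,1,-3],[0,0,3,-3],[0,0,0,-3]]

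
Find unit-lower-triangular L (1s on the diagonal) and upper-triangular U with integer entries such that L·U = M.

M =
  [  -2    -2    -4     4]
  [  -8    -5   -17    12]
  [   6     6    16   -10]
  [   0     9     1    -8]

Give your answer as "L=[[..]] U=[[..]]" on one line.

L=[[1,0,0,0],[4,1,0,0],[-3,0,1,0],[0,3,1,1]] U=[[-2,-2,-4,4],[0,3,-1,-4],[0,0,4,2],[0,0,0,2]]

  r1 -= 4·r0 → [0,3,-1,-4]
  r2 -= -3·r0 → [0,0,4,2]
  r3 -= 0·r0 → [0,9,1,-8]
  r2 -= 0·r1 → [0,0,4,2]
  r3 -= 3·r1 → [0,0,4,4]
  r3 -= 1·r2 → [0,0,0,2]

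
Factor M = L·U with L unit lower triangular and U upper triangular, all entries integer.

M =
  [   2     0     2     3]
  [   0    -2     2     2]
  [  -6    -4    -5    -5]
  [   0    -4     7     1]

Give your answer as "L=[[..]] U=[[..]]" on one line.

L=[[1,0,0,0],[0,1,0,0],[-3,2,1,0],[0,2,-1,1]] U=[[2,0,2,3],[0,-2,2,2],[0,0,-3,0],[0,0,0,-3]]

  r1 -= 0·r0 → [0,-2,2,2]
  r2 -= -3·r0 → [0,-4,1,4]
  r3 -= 0·r0 → [0,-4,7,1]
  r2 -= 2·r1 → [0,0,-3,0]
  r3 -= 2·r1 → [0,0,3,-3]
  r3 -= -1·r2 → [0,0,0,-3]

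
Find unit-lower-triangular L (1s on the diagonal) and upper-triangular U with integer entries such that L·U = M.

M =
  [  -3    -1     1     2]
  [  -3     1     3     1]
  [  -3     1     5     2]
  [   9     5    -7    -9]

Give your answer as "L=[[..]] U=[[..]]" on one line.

L=[[1,0,0,0],[1,1,0,0],[1,1,1,0],[-3,1,-3,1]] U=[[-3,-1,1,2],[0,2,2,-1],[0,0,2,1],[0,0,0,1]]

  R1 -= 1·R0 → [0,2,2,-1]
  R2 -= 1·R0 → [0,2,4,0]
  R3 -= -3·R0 → [0,2,-4,-3]
  R2 -= 1·R1 → [0,0,2,1]
  R3 -= 1·R1 → [0,0,-6,-2]
  R3 -= -3·R2 → [0,0,0,1]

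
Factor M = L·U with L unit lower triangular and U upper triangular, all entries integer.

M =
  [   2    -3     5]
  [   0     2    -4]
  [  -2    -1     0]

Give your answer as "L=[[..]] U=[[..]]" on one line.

L=[[1,0,0],[0,1,0],[-1,-2,1]] U=[[2,-3,5],[0,2,-4],[0,0,-3]]

  row1 -= 0·row0 → [0,2,-4]
  row2 -= -1·row0 → [0,-4,5]
  row2 -= -2·row1 → [0,0,-3]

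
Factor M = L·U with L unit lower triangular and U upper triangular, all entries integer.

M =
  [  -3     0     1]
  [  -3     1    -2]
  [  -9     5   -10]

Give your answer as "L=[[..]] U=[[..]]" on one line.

L=[[1,0,0],[1,1,0],[3,5,1]] U=[[-3,0,1],[0,1,-3],[0,0,2]]

  r1 -= 1·r0 → [0,1,-3]
  r2 -= 3·r0 → [0,5,-13]
  r2 -= 5·r1 → [0,0,2]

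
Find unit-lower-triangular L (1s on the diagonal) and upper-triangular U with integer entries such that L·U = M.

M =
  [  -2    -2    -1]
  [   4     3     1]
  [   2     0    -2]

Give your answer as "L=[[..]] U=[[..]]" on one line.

L=[[1,0,0],[-2,1,0],[-1,2,1]] U=[[-2,-2,-1],[0,-1,-1],[0,0,-1]]

  row1 -= -2·row0 → [0,-1,-1]
  row2 -= -1·row0 → [0,-2,-3]
  row2 -= 2·row1 → [0,0,-1]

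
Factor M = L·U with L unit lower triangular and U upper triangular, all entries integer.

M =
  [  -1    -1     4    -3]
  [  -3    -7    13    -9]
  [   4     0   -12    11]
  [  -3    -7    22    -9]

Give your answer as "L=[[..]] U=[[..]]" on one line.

L=[[1,0,0,0],[3,1,0,0],[-4,1,1,0],[3,1,3,1]] U=[[-1,-1,4,-3],[0,-4,1,0],[0,0,3,-1],[0,0,0,3]]

  R1 -= 3·R0 → [0,-4,1,0]
  R2 -= -4·R0 → [0,-4,4,-1]
  R3 -= 3·R0 → [0,-4,10,0]
  R2 -= 1·R1 → [0,0,3,-1]
  R3 -= 1·R1 → [0,0,9,0]
  R3 -= 3·R2 → [0,0,0,3]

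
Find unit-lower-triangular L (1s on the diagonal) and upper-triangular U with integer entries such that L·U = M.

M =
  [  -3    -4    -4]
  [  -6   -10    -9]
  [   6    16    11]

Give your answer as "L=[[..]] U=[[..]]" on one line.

  row1 -= 2·row0 → [0,-2,-1]
  row2 -= -2·row0 → [0,8,3]
  row2 -= -4·row1 → [0,0,-1]

L=[[1,0,0],[2,1,0],[-2,-4,1]] U=[[-3,-4,-4],[0,-2,-1],[0,0,-1]]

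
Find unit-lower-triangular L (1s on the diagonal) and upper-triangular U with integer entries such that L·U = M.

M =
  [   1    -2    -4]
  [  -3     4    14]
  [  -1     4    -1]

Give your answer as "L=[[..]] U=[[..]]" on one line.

L=[[1,0,0],[-3,1,0],[-1,-1,1]] U=[[1,-2,-4],[0,-2,2],[0,0,-3]]

  R1 -= -3·R0 → [0,-2,2]
  R2 -= -1·R0 → [0,2,-5]
  R2 -= -1·R1 → [0,0,-3]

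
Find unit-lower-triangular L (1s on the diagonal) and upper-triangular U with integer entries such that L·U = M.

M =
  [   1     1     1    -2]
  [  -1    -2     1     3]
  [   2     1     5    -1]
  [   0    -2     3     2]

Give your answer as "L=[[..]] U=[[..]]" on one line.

L=[[1,0,0,0],[-1,1,0,0],[2,1,1,0],[0,2,-1,1]] U=[[1,1,1,-2],[0,-1,2,1],[0,0,1,2],[0,0,0,2]]

  r1 -= -1·r0 → [0,-1,2,1]
  r2 -= 2·r0 → [0,-1,3,3]
  r3 -= 0·r0 → [0,-2,3,2]
  r2 -= 1·r1 → [0,0,1,2]
  r3 -= 2·r1 → [0,0,-1,0]
  r3 -= -1·r2 → [0,0,0,2]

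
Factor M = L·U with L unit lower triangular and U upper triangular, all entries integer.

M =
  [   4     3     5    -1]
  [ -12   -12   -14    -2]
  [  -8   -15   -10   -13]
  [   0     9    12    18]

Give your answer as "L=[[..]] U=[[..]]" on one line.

L=[[1,0,0,0],[-3,1,0,0],[-2,3,1,0],[0,-3,-5,1]] U=[[4,3,5,-1],[0,-3,1,-5],[0,0,-3,0],[0,0,0,3]]

  R1 -= -3·R0 → [0,-3,1,-5]
  R2 -= -2·R0 → [0,-9,0,-15]
  R3 -= 0·R0 → [0,9,12,18]
  R2 -= 3·R1 → [0,0,-3,0]
  R3 -= -3·R1 → [0,0,15,3]
  R3 -= -5·R2 → [0,0,0,3]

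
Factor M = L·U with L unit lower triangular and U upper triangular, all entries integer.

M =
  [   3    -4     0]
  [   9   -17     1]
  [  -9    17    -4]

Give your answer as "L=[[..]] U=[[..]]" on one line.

L=[[1,0,0],[3,1,0],[-3,-1,1]] U=[[3,-4,0],[0,-5,1],[0,0,-3]]

  r1 -= 3·r0 → [0,-5,1]
  r2 -= -3·r0 → [0,5,-4]
  r2 -= -1·r1 → [0,0,-3]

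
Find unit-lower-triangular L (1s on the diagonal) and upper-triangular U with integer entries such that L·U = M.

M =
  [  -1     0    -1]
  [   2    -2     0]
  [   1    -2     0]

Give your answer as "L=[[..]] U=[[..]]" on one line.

L=[[1,0,0],[-2,1,0],[-1,1,1]] U=[[-1,0,-1],[0,-2,-2],[0,0,1]]

  r1 -= -2·r0 → [0,-2,-2]
  r2 -= -1·r0 → [0,-2,-1]
  r2 -= 1·r1 → [0,0,1]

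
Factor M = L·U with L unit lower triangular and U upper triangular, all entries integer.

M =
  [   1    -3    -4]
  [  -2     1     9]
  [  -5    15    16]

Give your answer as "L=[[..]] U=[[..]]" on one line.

  r1 -= -2·r0 → [0,-5,1]
  r2 -= -5·r0 → [0,0,-4]
  r2 -= 0·r1 → [0,0,-4]

L=[[1,0,0],[-2,1,0],[-5,0,1]] U=[[1,-3,-4],[0,-5,1],[0,0,-4]]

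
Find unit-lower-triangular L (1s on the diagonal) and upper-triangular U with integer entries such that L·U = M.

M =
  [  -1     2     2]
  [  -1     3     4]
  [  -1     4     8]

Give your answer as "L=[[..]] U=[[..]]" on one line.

  row1 -= 1·row0 → [0,1,2]
  row2 -= 1·row0 → [0,2,6]
  row2 -= 2·row1 → [0,0,2]

L=[[1,0,0],[1,1,0],[1,2,1]] U=[[-1,2,2],[0,1,2],[0,0,2]]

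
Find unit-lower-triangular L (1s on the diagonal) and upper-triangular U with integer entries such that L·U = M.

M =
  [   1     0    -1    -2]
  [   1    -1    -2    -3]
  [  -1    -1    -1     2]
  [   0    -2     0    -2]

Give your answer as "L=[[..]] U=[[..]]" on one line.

  r1 -= 1·r0 → [0,-1,-1,-1]
  r2 -= -1·r0 → [0,-1,-2,0]
  r3 -= 0·r0 → [0,-2,0,-2]
  r2 -= 1·r1 → [0,0,-1,1]
  r3 -= 2·r1 → [0,0,2,0]
  r3 -= -2·r2 → [0,0,0,2]

L=[[1,0,0,0],[1,1,0,0],[-1,1,1,0],[0,2,-2,1]] U=[[1,0,-1,-2],[0,-1,-1,-1],[0,0,-1,1],[0,0,0,2]]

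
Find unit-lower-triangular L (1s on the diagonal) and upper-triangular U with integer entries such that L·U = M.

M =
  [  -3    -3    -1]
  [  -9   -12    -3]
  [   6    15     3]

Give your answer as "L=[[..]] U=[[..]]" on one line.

L=[[1,0,0],[3,1,0],[-2,-3,1]] U=[[-3,-3,-1],[0,-3,0],[0,0,1]]

  row1 -= 3·row0 → [0,-3,0]
  row2 -= -2·row0 → [0,9,1]
  row2 -= -3·row1 → [0,0,1]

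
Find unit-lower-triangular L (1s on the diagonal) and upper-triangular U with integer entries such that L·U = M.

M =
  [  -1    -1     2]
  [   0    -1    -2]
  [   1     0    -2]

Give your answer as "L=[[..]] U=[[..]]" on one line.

  row1 -= 0·row0 → [0,-1,-2]
  row2 -= -1·row0 → [0,-1,0]
  row2 -= 1·row1 → [0,0,2]

L=[[1,0,0],[0,1,0],[-1,1,1]] U=[[-1,-1,2],[0,-1,-2],[0,0,2]]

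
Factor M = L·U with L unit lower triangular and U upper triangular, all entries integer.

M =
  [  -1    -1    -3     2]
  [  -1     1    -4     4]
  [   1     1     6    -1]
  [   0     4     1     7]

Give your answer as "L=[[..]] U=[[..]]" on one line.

L=[[1,0,0,0],[1,1,0,0],[-1,0,1,0],[0,2,1,1]] U=[[-1,-1,-3,2],[0,2,-1,2],[0,0,3,1],[0,0,0,2]]

  r1 -= 1·r0 → [0,2,-1,2]
  r2 -= -1·r0 → [0,0,3,1]
  r3 -= 0·r0 → [0,4,1,7]
  r2 -= 0·r1 → [0,0,3,1]
  r3 -= 2·r1 → [0,0,3,3]
  r3 -= 1·r2 → [0,0,0,2]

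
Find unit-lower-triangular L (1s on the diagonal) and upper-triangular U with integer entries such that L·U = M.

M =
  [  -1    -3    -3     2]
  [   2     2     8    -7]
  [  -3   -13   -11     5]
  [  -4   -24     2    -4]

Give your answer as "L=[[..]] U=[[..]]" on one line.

L=[[1,0,0,0],[-2,1,0,0],[3,1,1,0],[4,3,-2,1]] U=[[-1,-3,-3,2],[0,-4,2,-3],[0,0,-4,2],[0,0,0,1]]

  row1 -= -2·row0 → [0,-4,2,-3]
  row2 -= 3·row0 → [0,-4,-2,-1]
  row3 -= 4·row0 → [0,-12,14,-12]
  row2 -= 1·row1 → [0,0,-4,2]
  row3 -= 3·row1 → [0,0,8,-3]
  row3 -= -2·row2 → [0,0,0,1]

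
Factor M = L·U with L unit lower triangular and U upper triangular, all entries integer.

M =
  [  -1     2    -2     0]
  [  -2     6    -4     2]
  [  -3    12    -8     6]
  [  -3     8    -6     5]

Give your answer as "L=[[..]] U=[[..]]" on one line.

  row1 -= 2·row0 → [0,2,0,2]
  row2 -= 3·row0 → [0,6,-2,6]
  row3 -= 3·row0 → [0,2,0,5]
  row2 -= 3·row1 → [0,0,-2,0]
  row3 -= 1·row1 → [0,0,0,3]
  row3 -= 0·row2 → [0,0,0,3]

L=[[1,0,0,0],[2,1,0,0],[3,3,1,0],[3,1,0,1]] U=[[-1,2,-2,0],[0,2,0,2],[0,0,-2,0],[0,0,0,3]]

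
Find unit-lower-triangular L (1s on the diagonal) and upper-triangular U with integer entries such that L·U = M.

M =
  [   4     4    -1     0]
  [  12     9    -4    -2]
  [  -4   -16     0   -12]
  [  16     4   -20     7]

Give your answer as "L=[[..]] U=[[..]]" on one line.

  R1 -= 3·R0 → [0,-3,-1,-2]
  R2 -= -1·R0 → [0,-12,-1,-12]
  R3 -= 4·R0 → [0,-12,-16,7]
  R2 -= 4·R1 → [0,0,3,-4]
  R3 -= 4·R1 → [0,0,-12,15]
  R3 -= -4·R2 → [0,0,0,-1]

L=[[1,0,0,0],[3,1,0,0],[-1,4,1,0],[4,4,-4,1]] U=[[4,4,-1,0],[0,-3,-1,-2],[0,0,3,-4],[0,0,0,-1]]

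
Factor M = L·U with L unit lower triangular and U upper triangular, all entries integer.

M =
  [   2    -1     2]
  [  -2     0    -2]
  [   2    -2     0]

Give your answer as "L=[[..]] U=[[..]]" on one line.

  R1 -= -1·R0 → [0,-1,0]
  R2 -= 1·R0 → [0,-1,-2]
  R2 -= 1·R1 → [0,0,-2]

L=[[1,0,0],[-1,1,0],[1,1,1]] U=[[2,-1,2],[0,-1,0],[0,0,-2]]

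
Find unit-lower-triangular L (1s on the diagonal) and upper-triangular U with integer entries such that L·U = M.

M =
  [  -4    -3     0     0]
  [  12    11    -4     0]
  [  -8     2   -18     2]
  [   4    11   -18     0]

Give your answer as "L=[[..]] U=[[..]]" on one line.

L=[[1,0,0,0],[-3,1,0,0],[2,4,1,0],[-1,4,1,1]] U=[[-4,-3,0,0],[0,2,-4,0],[0,0,-2,2],[0,0,0,-2]]

  r1 -= -3·r0 → [0,2,-4,0]
  r2 -= 2·r0 → [0,8,-18,2]
  r3 -= -1·r0 → [0,8,-18,0]
  r2 -= 4·r1 → [0,0,-2,2]
  r3 -= 4·r1 → [0,0,-2,0]
  r3 -= 1·r2 → [0,0,0,-2]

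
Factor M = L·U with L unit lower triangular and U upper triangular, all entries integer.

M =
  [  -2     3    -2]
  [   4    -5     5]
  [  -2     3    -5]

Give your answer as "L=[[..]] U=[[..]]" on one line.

  r1 -= -2·r0 → [0,1,1]
  r2 -= 1·r0 → [0,0,-3]
  r2 -= 0·r1 → [0,0,-3]

L=[[1,0,0],[-2,1,0],[1,0,1]] U=[[-2,3,-2],[0,1,1],[0,0,-3]]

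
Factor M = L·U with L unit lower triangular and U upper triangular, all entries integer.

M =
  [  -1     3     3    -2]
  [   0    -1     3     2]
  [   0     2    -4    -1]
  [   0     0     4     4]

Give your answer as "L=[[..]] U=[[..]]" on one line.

L=[[1,0,0,0],[0,1,0,0],[0,-2,1,0],[0,0,2,1]] U=[[-1,3,3,-2],[0,-1,3,2],[0,0,2,3],[0,0,0,-2]]

  R1 -= 0·R0 → [0,-1,3,2]
  R2 -= 0·R0 → [0,2,-4,-1]
  R3 -= 0·R0 → [0,0,4,4]
  R2 -= -2·R1 → [0,0,2,3]
  R3 -= 0·R1 → [0,0,4,4]
  R3 -= 2·R2 → [0,0,0,-2]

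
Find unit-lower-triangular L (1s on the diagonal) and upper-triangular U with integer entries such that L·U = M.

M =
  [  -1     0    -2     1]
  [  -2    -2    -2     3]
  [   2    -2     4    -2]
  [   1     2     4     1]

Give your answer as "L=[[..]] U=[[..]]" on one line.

L=[[1,0,0,0],[2,1,0,0],[-2,1,1,0],[-1,-1,-2,1]] U=[[-1,0,-2,1],[0,-2,2,1],[0,0,-2,-1],[0,0,0,1]]

  row1 -= 2·row0 → [0,-2,2,1]
  row2 -= -2·row0 → [0,-2,0,0]
  row3 -= -1·row0 → [0,2,2,2]
  row2 -= 1·row1 → [0,0,-2,-1]
  row3 -= -1·row1 → [0,0,4,3]
  row3 -= -2·row2 → [0,0,0,1]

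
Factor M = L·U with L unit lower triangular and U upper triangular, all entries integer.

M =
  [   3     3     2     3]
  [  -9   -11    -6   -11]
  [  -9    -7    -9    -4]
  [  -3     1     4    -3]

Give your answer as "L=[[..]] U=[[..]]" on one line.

  R1 -= -3·R0 → [0,-2,0,-2]
  R2 -= -3·R0 → [0,2,-3,5]
  R3 -= -1·R0 → [0,4,6,0]
  R2 -= -1·R1 → [0,0,-3,3]
  R3 -= -2·R1 → [0,0,6,-4]
  R3 -= -2·R2 → [0,0,0,2]

L=[[1,0,0,0],[-3,1,0,0],[-3,-1,1,0],[-1,-2,-2,1]] U=[[3,3,2,3],[0,-2,0,-2],[0,0,-3,3],[0,0,0,2]]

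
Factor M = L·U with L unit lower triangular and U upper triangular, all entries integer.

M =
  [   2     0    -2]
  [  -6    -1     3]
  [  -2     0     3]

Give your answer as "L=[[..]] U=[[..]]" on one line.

  r1 -= -3·r0 → [0,-1,-3]
  r2 -= -1·r0 → [0,0,1]
  r2 -= 0·r1 → [0,0,1]

L=[[1,0,0],[-3,1,0],[-1,0,1]] U=[[2,0,-2],[0,-1,-3],[0,0,1]]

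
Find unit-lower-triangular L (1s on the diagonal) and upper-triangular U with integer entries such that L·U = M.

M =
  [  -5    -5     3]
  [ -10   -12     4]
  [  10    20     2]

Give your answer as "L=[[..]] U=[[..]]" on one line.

  R1 -= 2·R0 → [0,-2,-2]
  R2 -= -2·R0 → [0,10,8]
  R2 -= -5·R1 → [0,0,-2]

L=[[1,0,0],[2,1,0],[-2,-5,1]] U=[[-5,-5,3],[0,-2,-2],[0,0,-2]]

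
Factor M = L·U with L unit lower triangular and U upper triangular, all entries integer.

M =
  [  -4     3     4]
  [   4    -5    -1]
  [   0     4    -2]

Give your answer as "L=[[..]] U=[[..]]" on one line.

L=[[1,0,0],[-1,1,0],[0,-2,1]] U=[[-4,3,4],[0,-2,3],[0,0,4]]

  R1 -= -1·R0 → [0,-2,3]
  R2 -= 0·R0 → [0,4,-2]
  R2 -= -2·R1 → [0,0,4]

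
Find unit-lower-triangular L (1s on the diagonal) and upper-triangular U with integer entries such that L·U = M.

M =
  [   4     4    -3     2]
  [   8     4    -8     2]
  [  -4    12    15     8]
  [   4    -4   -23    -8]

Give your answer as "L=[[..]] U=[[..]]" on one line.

  R1 -= 2·R0 → [0,-4,-2,-2]
  R2 -= -1·R0 → [0,16,12,10]
  R3 -= 1·R0 → [0,-8,-20,-10]
  R2 -= -4·R1 → [0,0,4,2]
  R3 -= 2·R1 → [0,0,-16,-6]
  R3 -= -4·R2 → [0,0,0,2]

L=[[1,0,0,0],[2,1,0,0],[-1,-4,1,0],[1,2,-4,1]] U=[[4,4,-3,2],[0,-4,-2,-2],[0,0,4,2],[0,0,0,2]]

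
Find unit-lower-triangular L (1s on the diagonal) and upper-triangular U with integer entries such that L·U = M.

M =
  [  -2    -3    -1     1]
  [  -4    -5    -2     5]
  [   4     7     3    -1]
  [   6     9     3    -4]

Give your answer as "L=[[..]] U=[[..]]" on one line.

  row1 -= 2·row0 → [0,1,0,3]
  row2 -= -2·row0 → [0,1,1,1]
  row3 -= -3·row0 → [0,0,0,-1]
  row2 -= 1·row1 → [0,0,1,-2]
  row3 -= 0·row1 → [0,0,0,-1]
  row3 -= 0·row2 → [0,0,0,-1]

L=[[1,0,0,0],[2,1,0,0],[-2,1,1,0],[-3,0,0,1]] U=[[-2,-3,-1,1],[0,1,0,3],[0,0,1,-2],[0,0,0,-1]]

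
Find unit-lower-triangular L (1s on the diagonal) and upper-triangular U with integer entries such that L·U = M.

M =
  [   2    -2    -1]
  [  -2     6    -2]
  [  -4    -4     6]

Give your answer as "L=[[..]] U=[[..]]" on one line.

L=[[1,0,0],[-1,1,0],[-2,-2,1]] U=[[2,-2,-1],[0,4,-3],[0,0,-2]]

  R1 -= -1·R0 → [0,4,-3]
  R2 -= -2·R0 → [0,-8,4]
  R2 -= -2·R1 → [0,0,-2]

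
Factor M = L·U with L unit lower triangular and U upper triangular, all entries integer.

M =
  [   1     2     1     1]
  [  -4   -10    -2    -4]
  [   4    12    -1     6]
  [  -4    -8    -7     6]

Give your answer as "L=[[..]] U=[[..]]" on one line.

L=[[1,0,0,0],[-4,1,0,0],[4,-2,1,0],[-4,0,3,1]] U=[[1,2,1,1],[0,-2,2,0],[0,0,-1,2],[0,0,0,4]]

  R1 -= -4·R0 → [0,-2,2,0]
  R2 -= 4·R0 → [0,4,-5,2]
  R3 -= -4·R0 → [0,0,-3,10]
  R2 -= -2·R1 → [0,0,-1,2]
  R3 -= 0·R1 → [0,0,-3,10]
  R3 -= 3·R2 → [0,0,0,4]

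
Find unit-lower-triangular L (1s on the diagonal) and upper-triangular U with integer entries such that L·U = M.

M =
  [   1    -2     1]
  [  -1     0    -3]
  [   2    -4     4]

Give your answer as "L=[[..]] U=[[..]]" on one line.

L=[[1,0,0],[-1,1,0],[2,0,1]] U=[[1,-2,1],[0,-2,-2],[0,0,2]]

  r1 -= -1·r0 → [0,-2,-2]
  r2 -= 2·r0 → [0,0,2]
  r2 -= 0·r1 → [0,0,2]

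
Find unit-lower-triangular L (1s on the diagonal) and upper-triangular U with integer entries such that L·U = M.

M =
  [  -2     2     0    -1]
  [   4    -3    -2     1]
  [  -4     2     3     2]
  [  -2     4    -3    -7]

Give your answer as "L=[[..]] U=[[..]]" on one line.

L=[[1,0,0,0],[-2,1,0,0],[2,-2,1,0],[1,2,-1,1]] U=[[-2,2,0,-1],[0,1,-2,-1],[0,0,-1,2],[0,0,0,-2]]

  row1 -= -2·row0 → [0,1,-2,-1]
  row2 -= 2·row0 → [0,-2,3,4]
  row3 -= 1·row0 → [0,2,-3,-6]
  row2 -= -2·row1 → [0,0,-1,2]
  row3 -= 2·row1 → [0,0,1,-4]
  row3 -= -1·row2 → [0,0,0,-2]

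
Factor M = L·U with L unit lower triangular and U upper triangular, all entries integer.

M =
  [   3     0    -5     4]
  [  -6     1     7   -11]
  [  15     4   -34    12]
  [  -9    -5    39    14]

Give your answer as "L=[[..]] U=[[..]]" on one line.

L=[[1,0,0,0],[-2,1,0,0],[5,4,1,0],[-3,-5,3,1]] U=[[3,0,-5,4],[0,1,-3,-3],[0,0,3,4],[0,0,0,-1]]

  r1 -= -2·r0 → [0,1,-3,-3]
  r2 -= 5·r0 → [0,4,-9,-8]
  r3 -= -3·r0 → [0,-5,24,26]
  r2 -= 4·r1 → [0,0,3,4]
  r3 -= -5·r1 → [0,0,9,11]
  r3 -= 3·r2 → [0,0,0,-1]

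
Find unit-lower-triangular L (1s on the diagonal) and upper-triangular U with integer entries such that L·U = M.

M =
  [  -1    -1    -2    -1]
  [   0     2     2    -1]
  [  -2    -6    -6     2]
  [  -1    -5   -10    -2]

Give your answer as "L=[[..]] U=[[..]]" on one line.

L=[[1,0,0,0],[0,1,0,0],[2,-2,1,0],[1,-2,-2,1]] U=[[-1,-1,-2,-1],[0,2,2,-1],[0,0,2,2],[0,0,0,1]]

  r1 -= 0·r0 → [0,2,2,-1]
  r2 -= 2·r0 → [0,-4,-2,4]
  r3 -= 1·r0 → [0,-4,-8,-1]
  r2 -= -2·r1 → [0,0,2,2]
  r3 -= -2·r1 → [0,0,-4,-3]
  r3 -= -2·r2 → [0,0,0,1]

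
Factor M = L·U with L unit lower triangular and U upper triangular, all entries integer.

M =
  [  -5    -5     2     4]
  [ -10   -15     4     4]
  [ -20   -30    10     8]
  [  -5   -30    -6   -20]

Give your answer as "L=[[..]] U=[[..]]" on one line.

  row1 -= 2·row0 → [0,-5,0,-4]
  row2 -= 4·row0 → [0,-10,2,-8]
  row3 -= 1·row0 → [0,-25,-8,-24]
  row2 -= 2·row1 → [0,0,2,0]
  row3 -= 5·row1 → [0,0,-8,-4]
  row3 -= -4·row2 → [0,0,0,-4]

L=[[1,0,0,0],[2,1,0,0],[4,2,1,0],[1,5,-4,1]] U=[[-5,-5,2,4],[0,-5,0,-4],[0,0,2,0],[0,0,0,-4]]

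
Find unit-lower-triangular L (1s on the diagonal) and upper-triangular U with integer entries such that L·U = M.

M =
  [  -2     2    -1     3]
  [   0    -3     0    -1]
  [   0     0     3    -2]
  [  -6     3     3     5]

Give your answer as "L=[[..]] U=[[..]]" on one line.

L=[[1,0,0,0],[0,1,0,0],[0,0,1,0],[3,1,2,1]] U=[[-2,2,-1,3],[0,-3,0,-1],[0,0,3,-2],[0,0,0,1]]

  r1 -= 0·r0 → [0,-3,0,-1]
  r2 -= 0·r0 → [0,0,3,-2]
  r3 -= 3·r0 → [0,-3,6,-4]
  r2 -= 0·r1 → [0,0,3,-2]
  r3 -= 1·r1 → [0,0,6,-3]
  r3 -= 2·r2 → [0,0,0,1]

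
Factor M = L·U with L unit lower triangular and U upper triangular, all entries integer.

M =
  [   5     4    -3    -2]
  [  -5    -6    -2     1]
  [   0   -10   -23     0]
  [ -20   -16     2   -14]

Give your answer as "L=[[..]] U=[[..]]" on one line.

  R1 -= -1·R0 → [0,-2,-5,-1]
  R2 -= 0·R0 → [0,-10,-23,0]
  R3 -= -4·R0 → [0,0,-10,-22]
  R2 -= 5·R1 → [0,0,2,5]
  R3 -= 0·R1 → [0,0,-10,-22]
  R3 -= -5·R2 → [0,0,0,3]

L=[[1,0,0,0],[-1,1,0,0],[0,5,1,0],[-4,0,-5,1]] U=[[5,4,-3,-2],[0,-2,-5,-1],[0,0,2,5],[0,0,0,3]]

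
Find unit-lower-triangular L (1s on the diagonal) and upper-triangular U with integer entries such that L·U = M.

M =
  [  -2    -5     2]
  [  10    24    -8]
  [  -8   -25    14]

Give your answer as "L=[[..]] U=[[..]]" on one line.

L=[[1,0,0],[-5,1,0],[4,5,1]] U=[[-2,-5,2],[0,-1,2],[0,0,-4]]

  row1 -= -5·row0 → [0,-1,2]
  row2 -= 4·row0 → [0,-5,6]
  row2 -= 5·row1 → [0,0,-4]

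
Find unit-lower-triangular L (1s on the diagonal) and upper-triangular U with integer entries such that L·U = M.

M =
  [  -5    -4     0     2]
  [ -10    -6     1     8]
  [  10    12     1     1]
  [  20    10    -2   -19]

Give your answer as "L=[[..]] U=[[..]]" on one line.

  row1 -= 2·row0 → [0,2,1,4]
  row2 -= -2·row0 → [0,4,1,5]
  row3 -= -4·row0 → [0,-6,-2,-11]
  row2 -= 2·row1 → [0,0,-1,-3]
  row3 -= -3·row1 → [0,0,1,1]
  row3 -= -1·row2 → [0,0,0,-2]

L=[[1,0,0,0],[2,1,0,0],[-2,2,1,0],[-4,-3,-1,1]] U=[[-5,-4,0,2],[0,2,1,4],[0,0,-1,-3],[0,0,0,-2]]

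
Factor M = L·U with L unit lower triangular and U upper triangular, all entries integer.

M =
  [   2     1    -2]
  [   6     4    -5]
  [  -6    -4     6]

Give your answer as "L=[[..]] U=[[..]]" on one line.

L=[[1,0,0],[3,1,0],[-3,-1,1]] U=[[2,1,-2],[0,1,1],[0,0,1]]

  row1 -= 3·row0 → [0,1,1]
  row2 -= -3·row0 → [0,-1,0]
  row2 -= -1·row1 → [0,0,1]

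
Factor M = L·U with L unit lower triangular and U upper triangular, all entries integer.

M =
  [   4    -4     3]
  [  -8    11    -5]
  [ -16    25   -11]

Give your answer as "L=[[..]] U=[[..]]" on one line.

  R1 -= -2·R0 → [0,3,1]
  R2 -= -4·R0 → [0,9,1]
  R2 -= 3·R1 → [0,0,-2]

L=[[1,0,0],[-2,1,0],[-4,3,1]] U=[[4,-4,3],[0,3,1],[0,0,-2]]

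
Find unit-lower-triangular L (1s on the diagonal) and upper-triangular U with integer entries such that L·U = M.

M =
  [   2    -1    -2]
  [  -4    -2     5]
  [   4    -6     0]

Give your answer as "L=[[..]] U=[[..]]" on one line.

  row1 -= -2·row0 → [0,-4,1]
  row2 -= 2·row0 → [0,-4,4]
  row2 -= 1·row1 → [0,0,3]

L=[[1,0,0],[-2,1,0],[2,1,1]] U=[[2,-1,-2],[0,-4,1],[0,0,3]]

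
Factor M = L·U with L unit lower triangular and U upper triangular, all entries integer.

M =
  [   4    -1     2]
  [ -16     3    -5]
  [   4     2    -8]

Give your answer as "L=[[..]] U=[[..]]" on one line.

L=[[1,0,0],[-4,1,0],[1,-3,1]] U=[[4,-1,2],[0,-1,3],[0,0,-1]]

  r1 -= -4·r0 → [0,-1,3]
  r2 -= 1·r0 → [0,3,-10]
  r2 -= -3·r1 → [0,0,-1]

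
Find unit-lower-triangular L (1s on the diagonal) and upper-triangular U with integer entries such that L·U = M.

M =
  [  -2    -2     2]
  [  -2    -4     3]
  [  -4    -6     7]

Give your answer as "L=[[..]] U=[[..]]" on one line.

L=[[1,0,0],[1,1,0],[2,1,1]] U=[[-2,-2,2],[0,-2,1],[0,0,2]]

  row1 -= 1·row0 → [0,-2,1]
  row2 -= 2·row0 → [0,-2,3]
  row2 -= 1·row1 → [0,0,2]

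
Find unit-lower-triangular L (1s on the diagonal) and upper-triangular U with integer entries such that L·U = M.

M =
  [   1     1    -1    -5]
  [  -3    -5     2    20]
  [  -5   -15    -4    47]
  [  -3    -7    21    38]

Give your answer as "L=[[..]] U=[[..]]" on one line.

L=[[1,0,0,0],[-3,1,0,0],[-5,5,1,0],[-3,2,-5,1]] U=[[1,1,-1,-5],[0,-2,-1,5],[0,0,-4,-3],[0,0,0,-2]]

  R1 -= -3·R0 → [0,-2,-1,5]
  R2 -= -5·R0 → [0,-10,-9,22]
  R3 -= -3·R0 → [0,-4,18,23]
  R2 -= 5·R1 → [0,0,-4,-3]
  R3 -= 2·R1 → [0,0,20,13]
  R3 -= -5·R2 → [0,0,0,-2]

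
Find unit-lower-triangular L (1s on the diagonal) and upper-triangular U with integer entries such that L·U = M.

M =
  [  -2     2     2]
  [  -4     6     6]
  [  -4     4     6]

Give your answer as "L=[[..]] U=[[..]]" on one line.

L=[[1,0,0],[2,1,0],[2,0,1]] U=[[-2,2,2],[0,2,2],[0,0,2]]

  R1 -= 2·R0 → [0,2,2]
  R2 -= 2·R0 → [0,0,2]
  R2 -= 0·R1 → [0,0,2]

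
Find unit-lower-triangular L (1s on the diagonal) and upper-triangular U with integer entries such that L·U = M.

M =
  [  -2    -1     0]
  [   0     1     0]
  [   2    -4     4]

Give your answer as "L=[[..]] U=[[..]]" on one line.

  row1 -= 0·row0 → [0,1,0]
  row2 -= -1·row0 → [0,-5,4]
  row2 -= -5·row1 → [0,0,4]

L=[[1,0,0],[0,1,0],[-1,-5,1]] U=[[-2,-1,0],[0,1,0],[0,0,4]]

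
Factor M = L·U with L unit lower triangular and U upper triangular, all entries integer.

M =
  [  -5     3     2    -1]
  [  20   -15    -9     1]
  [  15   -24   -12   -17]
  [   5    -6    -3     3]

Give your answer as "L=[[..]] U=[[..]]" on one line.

  r1 -= -4·r0 → [0,-3,-1,-3]
  r2 -= -3·r0 → [0,-15,-6,-20]
  r3 -= -1·r0 → [0,-3,-1,2]
  r2 -= 5·r1 → [0,0,-1,-5]
  r3 -= 1·r1 → [0,0,0,5]
  r3 -= 0·r2 → [0,0,0,5]

L=[[1,0,0,0],[-4,1,0,0],[-3,5,1,0],[-1,1,0,1]] U=[[-5,3,2,-1],[0,-3,-1,-3],[0,0,-1,-5],[0,0,0,5]]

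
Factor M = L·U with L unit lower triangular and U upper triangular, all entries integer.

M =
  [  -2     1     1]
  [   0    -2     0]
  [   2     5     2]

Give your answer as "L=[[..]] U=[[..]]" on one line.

  row1 -= 0·row0 → [0,-2,0]
  row2 -= -1·row0 → [0,6,3]
  row2 -= -3·row1 → [0,0,3]

L=[[1,0,0],[0,1,0],[-1,-3,1]] U=[[-2,1,1],[0,-2,0],[0,0,3]]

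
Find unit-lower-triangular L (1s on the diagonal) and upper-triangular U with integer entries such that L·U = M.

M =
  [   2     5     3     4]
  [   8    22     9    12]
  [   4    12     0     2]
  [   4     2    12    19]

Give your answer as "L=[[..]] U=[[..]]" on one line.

  row1 -= 4·row0 → [0,2,-3,-4]
  row2 -= 2·row0 → [0,2,-6,-6]
  row3 -= 2·row0 → [0,-8,6,11]
  row2 -= 1·row1 → [0,0,-3,-2]
  row3 -= -4·row1 → [0,0,-6,-5]
  row3 -= 2·row2 → [0,0,0,-1]

L=[[1,0,0,0],[4,1,0,0],[2,1,1,0],[2,-4,2,1]] U=[[2,5,3,4],[0,2,-3,-4],[0,0,-3,-2],[0,0,0,-1]]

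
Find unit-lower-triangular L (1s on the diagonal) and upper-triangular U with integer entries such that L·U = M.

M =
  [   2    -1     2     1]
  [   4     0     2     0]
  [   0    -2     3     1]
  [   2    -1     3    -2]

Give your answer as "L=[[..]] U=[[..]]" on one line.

L=[[1,0,0,0],[2,1,0,0],[0,-1,1,0],[1,0,1,1]] U=[[2,-1,2,1],[0,2,-2,-2],[0,0,1,-1],[0,0,0,-2]]

  r1 -= 2·r0 → [0,2,-2,-2]
  r2 -= 0·r0 → [0,-2,3,1]
  r3 -= 1·r0 → [0,0,1,-3]
  r2 -= -1·r1 → [0,0,1,-1]
  r3 -= 0·r1 → [0,0,1,-3]
  r3 -= 1·r2 → [0,0,0,-2]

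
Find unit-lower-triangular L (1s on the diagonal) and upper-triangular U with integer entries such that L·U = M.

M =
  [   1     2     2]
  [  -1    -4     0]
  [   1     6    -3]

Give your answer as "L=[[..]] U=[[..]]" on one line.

  row1 -= -1·row0 → [0,-2,2]
  row2 -= 1·row0 → [0,4,-5]
  row2 -= -2·row1 → [0,0,-1]

L=[[1,0,0],[-1,1,0],[1,-2,1]] U=[[1,2,2],[0,-2,2],[0,0,-1]]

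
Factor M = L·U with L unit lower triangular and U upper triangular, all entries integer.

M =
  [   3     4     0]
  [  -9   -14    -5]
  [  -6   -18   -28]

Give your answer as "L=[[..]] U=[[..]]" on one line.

L=[[1,0,0],[-3,1,0],[-2,5,1]] U=[[3,4,0],[0,-2,-5],[0,0,-3]]

  R1 -= -3·R0 → [0,-2,-5]
  R2 -= -2·R0 → [0,-10,-28]
  R2 -= 5·R1 → [0,0,-3]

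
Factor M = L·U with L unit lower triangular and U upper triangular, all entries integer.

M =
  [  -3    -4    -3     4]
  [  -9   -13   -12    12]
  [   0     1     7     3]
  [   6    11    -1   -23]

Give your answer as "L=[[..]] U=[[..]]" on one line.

L=[[1,0,0,0],[3,1,0,0],[0,-1,1,0],[-2,-3,-4,1]] U=[[-3,-4,-3,4],[0,-1,-3,0],[0,0,4,3],[0,0,0,-3]]

  r1 -= 3·r0 → [0,-1,-3,0]
  r2 -= 0·r0 → [0,1,7,3]
  r3 -= -2·r0 → [0,3,-7,-15]
  r2 -= -1·r1 → [0,0,4,3]
  r3 -= -3·r1 → [0,0,-16,-15]
  r3 -= -4·r2 → [0,0,0,-3]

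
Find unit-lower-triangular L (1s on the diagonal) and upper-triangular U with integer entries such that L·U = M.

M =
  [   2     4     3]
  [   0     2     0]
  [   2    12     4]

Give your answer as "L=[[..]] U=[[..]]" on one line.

  R1 -= 0·R0 → [0,2,0]
  R2 -= 1·R0 → [0,8,1]
  R2 -= 4·R1 → [0,0,1]

L=[[1,0,0],[0,1,0],[1,4,1]] U=[[2,4,3],[0,2,0],[0,0,1]]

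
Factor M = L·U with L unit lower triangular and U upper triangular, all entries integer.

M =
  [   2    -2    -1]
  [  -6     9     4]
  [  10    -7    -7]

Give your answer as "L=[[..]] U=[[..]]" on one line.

L=[[1,0,0],[-3,1,0],[5,1,1]] U=[[2,-2,-1],[0,3,1],[0,0,-3]]

  r1 -= -3·r0 → [0,3,1]
  r2 -= 5·r0 → [0,3,-2]
  r2 -= 1·r1 → [0,0,-3]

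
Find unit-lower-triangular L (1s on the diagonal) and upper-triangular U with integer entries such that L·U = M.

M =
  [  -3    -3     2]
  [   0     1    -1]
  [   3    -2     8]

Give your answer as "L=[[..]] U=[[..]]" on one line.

  R1 -= 0·R0 → [0,1,-1]
  R2 -= -1·R0 → [0,-5,10]
  R2 -= -5·R1 → [0,0,5]

L=[[1,0,0],[0,1,0],[-1,-5,1]] U=[[-3,-3,2],[0,1,-1],[0,0,5]]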